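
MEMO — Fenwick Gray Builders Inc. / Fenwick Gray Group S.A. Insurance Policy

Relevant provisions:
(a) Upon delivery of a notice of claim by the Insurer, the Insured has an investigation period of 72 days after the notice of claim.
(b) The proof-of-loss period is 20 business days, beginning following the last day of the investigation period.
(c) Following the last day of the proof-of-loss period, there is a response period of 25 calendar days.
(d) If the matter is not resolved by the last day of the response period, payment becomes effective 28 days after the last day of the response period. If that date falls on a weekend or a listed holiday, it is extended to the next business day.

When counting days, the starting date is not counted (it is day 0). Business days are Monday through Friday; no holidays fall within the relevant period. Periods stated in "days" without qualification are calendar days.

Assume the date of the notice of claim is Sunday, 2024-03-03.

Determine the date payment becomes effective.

2024-08-05

The last day of the investigation period: 72 calendar days after 2024-03-03 is 2024-05-14.
The last day of the proof-of-loss period: counting 20 business days from Tuesday, 2024-05-14 (May 15, May 16, May 17, May 20, …, Jun 7, Jun 10, Jun 11, skipping weekends) reaches Tuesday, 2024-06-11.
The last day of the response period: 25 calendar days after 2024-06-11 is 2024-07-06.
The date payment becomes effective: 2024-07-06 + 28 days = 2024-08-03. That falls on a Saturday, so it rolls to the next business day, Monday, 2024-08-05.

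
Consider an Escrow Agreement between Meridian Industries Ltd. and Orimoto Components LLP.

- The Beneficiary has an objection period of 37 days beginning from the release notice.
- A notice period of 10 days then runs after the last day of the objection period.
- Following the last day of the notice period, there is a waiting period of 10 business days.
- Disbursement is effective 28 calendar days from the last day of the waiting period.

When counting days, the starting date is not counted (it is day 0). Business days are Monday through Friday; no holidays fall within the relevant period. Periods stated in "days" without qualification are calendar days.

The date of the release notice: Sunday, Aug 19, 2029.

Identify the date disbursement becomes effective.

Nov 16, 2029

The last day of the objection period: 37 calendar days after Aug 19, 2029 is Sep 25, 2029.
Adding 10 calendar days to Sep 25, 2029 gives Oct 5, 2029, which is the last day of the notice period.
From Friday, Oct 5, 2029, 10 business days (Oct 8, Oct 9, Oct 10, Oct 11, Oct 12, Oct 15, Oct 16, Oct 17, Oct 18, Oct 19, skipping weekends) brings us to Friday, Oct 19, 2029, which is the last day of the waiting period.
Adding 28 calendar days to Oct 19, 2029 gives Nov 16, 2029, which is the date disbursement becomes effective.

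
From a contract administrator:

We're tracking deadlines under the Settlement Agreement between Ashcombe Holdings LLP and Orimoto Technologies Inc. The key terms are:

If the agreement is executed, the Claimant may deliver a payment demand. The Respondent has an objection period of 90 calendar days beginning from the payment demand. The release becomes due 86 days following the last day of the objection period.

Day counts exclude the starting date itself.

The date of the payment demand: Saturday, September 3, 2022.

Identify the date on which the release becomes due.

February 26, 2023

Adding 90 calendar days to September 3, 2022 gives December 2, 2022, which is the last day of the objection period.
The date on which the release becomes due: December 2, 2022 + 86 days = February 26, 2023.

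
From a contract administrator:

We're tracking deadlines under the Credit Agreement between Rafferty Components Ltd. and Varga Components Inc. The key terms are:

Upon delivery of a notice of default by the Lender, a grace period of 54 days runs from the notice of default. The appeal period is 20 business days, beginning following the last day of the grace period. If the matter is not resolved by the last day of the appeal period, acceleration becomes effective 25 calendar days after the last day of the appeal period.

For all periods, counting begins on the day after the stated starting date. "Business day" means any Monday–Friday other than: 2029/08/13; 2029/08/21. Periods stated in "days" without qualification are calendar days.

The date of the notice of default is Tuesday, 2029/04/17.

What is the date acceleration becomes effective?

Adding 54 calendar days to 2029/04/17 gives 2029/06/10, which is the last day of the grace period.
From Sunday, 2029/06/10, 20 business days (Jun 11, Jun 12, Jun 13, Jun 14, …, Jul 4, Jul 5, Jul 6, skipping weekends) brings us to Friday, 2029/07/06, which is the last day of the appeal period.
The date acceleration becomes effective: 25 calendar days after 2029/07/06 is 2029/07/31.

2029/07/31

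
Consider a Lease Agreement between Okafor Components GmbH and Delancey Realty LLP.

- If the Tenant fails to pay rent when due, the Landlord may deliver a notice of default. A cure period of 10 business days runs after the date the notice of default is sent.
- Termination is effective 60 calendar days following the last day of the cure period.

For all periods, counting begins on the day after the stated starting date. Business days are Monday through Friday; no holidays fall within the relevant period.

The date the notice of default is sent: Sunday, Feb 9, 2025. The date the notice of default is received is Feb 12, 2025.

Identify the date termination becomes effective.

Apr 22, 2025

The last day of the cure period: 10 business days after Sunday, Feb 9, 2025, skipping weekends — Feb 10, Feb 11, Feb 12, Feb 13, Feb 14, Feb 17, Feb 18, Feb 19, Feb 20, Feb 21 — lands on Friday, Feb 21, 2025.
The date termination becomes effective: Feb 21, 2025 + 60 days = Apr 22, 2025.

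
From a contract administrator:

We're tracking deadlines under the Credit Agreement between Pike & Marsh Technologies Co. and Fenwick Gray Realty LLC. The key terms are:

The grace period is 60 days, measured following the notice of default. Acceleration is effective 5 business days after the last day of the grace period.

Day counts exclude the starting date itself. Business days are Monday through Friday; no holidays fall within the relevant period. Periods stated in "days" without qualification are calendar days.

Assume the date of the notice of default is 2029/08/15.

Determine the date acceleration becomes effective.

The last day of the grace period: 60 calendar days after 2029/08/15 is 2029/10/14.
From Sunday, 2029/10/14, 5 business days (Oct 15, Oct 16, Oct 17, Oct 18, Oct 19, skipping weekends) brings us to Friday, 2029/10/19, which is the date acceleration becomes effective.

2029/10/19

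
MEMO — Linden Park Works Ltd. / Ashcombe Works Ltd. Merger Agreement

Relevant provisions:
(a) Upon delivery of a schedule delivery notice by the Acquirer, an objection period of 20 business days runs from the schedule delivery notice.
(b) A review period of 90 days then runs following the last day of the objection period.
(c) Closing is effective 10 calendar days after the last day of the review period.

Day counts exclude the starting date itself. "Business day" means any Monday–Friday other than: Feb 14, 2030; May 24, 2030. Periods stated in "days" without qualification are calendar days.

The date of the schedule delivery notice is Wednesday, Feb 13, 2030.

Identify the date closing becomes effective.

From Wednesday, Feb 13, 2030, 20 business days (Feb 15, Feb 18, Feb 19, Feb 20, …, Mar 12, Mar 13, Mar 14, skipping weekends and the listed holiday on Feb 14) brings us to Thursday, Mar 14, 2030, which is the last day of the objection period.
Adding 90 calendar days to Mar 14, 2030 gives Jun 12, 2030, which is the last day of the review period.
Adding 10 calendar days to Jun 12, 2030 gives Jun 22, 2030, which is the date closing becomes effective.

Jun 22, 2030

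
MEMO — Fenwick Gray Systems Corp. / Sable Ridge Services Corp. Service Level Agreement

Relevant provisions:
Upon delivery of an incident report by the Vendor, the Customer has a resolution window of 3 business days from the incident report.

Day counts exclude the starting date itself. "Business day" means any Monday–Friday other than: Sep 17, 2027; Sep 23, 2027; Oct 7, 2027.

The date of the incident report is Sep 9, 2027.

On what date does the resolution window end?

From Thursday, Sep 9, 2027, 3 business days (Sep 10, Sep 13, Sep 14, skipping weekends) brings us to Tuesday, Sep 14, 2027, which is the last day of the resolution window.

Sep 14, 2027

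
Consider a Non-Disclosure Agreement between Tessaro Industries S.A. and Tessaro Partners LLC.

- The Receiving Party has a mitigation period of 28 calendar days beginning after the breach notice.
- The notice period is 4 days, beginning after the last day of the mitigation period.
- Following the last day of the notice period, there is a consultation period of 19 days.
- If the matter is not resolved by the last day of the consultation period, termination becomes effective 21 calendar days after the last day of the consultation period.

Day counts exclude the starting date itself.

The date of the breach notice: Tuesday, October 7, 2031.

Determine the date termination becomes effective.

The last day of the mitigation period: October 7, 2031 + 28 days = November 4, 2031.
The last day of the notice period: November 4, 2031 + 4 days = November 8, 2031.
The last day of the consultation period: 19 calendar days after November 8, 2031 is November 27, 2031.
The date termination becomes effective: November 27, 2031 + 21 days = December 18, 2031.

December 18, 2031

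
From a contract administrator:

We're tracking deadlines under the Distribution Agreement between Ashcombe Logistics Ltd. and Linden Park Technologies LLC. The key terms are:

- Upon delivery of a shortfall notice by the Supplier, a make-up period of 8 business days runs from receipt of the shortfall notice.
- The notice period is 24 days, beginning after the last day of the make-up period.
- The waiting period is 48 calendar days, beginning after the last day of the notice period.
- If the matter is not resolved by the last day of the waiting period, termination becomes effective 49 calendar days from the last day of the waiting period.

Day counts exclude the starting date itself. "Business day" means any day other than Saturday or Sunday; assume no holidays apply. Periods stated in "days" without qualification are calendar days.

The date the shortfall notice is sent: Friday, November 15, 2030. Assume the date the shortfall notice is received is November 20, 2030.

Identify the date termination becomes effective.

The last day of the make-up period: 8 business days after Wednesday, November 20, 2030, skipping weekends — Nov 21, Nov 22, Nov 25, Nov 26, Nov 27, Nov 28, Nov 29, Dec 2 — lands on Monday, December 2, 2030.
Adding 24 calendar days to December 2, 2030 gives December 26, 2030, which is the last day of the notice period.
The last day of the waiting period: December 26, 2030 + 48 days = February 12, 2031.
Adding 49 calendar days to February 12, 2031 gives April 2, 2031, which is the date termination becomes effective.

April 2, 2031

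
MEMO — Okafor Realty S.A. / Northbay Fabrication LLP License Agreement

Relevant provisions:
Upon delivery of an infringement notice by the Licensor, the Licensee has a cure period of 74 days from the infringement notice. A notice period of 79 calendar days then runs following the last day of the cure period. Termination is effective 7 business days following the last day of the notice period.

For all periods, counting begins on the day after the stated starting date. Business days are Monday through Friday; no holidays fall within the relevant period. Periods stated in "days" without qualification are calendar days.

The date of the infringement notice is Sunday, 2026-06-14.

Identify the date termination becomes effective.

2026-11-24

The last day of the cure period: 2026-06-14 + 74 days = 2026-08-27.
Adding 79 calendar days to 2026-08-27 gives 2026-11-14, which is the last day of the notice period.
The date termination becomes effective: counting 7 business days from Saturday, 2026-11-14 (Nov 16, Nov 17, Nov 18, Nov 19, Nov 20, Nov 23, Nov 24, skipping weekends) reaches Tuesday, 2026-11-24.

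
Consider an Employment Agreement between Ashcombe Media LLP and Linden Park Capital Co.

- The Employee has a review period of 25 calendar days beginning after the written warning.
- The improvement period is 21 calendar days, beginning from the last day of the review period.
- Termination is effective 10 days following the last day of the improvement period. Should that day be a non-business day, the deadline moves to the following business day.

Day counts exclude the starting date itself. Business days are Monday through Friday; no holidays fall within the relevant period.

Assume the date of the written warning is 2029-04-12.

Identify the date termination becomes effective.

2029-06-07

The last day of the review period: 2029-04-12 + 25 days = 2029-05-07.
The last day of the improvement period: 2029-05-07 + 21 days = 2029-05-28.
The date termination becomes effective: 10 calendar days after 2029-05-28 is 2029-06-07. 2029-06-07 is a Thursday, so no roll-forward applies.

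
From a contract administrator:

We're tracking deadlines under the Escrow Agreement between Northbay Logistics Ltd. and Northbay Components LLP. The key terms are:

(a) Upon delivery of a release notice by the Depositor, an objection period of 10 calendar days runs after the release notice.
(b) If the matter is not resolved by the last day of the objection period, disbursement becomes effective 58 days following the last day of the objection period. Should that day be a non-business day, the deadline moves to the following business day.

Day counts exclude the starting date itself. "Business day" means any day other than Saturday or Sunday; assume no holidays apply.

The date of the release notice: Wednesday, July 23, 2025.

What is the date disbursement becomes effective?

September 29, 2025

The last day of the objection period: July 23, 2025 + 10 days = August 2, 2025.
The date disbursement becomes effective: August 2, 2025 + 58 days = September 29, 2025. September 29, 2025 is a Monday, so no roll-forward applies.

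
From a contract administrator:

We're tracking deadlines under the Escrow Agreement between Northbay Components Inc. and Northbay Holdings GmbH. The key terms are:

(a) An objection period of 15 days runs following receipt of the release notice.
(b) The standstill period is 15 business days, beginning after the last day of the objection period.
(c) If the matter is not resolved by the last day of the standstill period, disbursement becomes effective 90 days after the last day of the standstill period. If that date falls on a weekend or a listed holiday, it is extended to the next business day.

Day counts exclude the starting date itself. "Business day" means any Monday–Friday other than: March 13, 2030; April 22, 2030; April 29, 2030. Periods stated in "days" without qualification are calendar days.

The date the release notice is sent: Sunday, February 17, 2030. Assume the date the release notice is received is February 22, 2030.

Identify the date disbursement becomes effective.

The last day of the objection period: February 22, 2030 + 15 days = March 9, 2030.
From Saturday, March 9, 2030, 15 business days (Mar 11, Mar 12, Mar 14, Mar 15, …, Mar 28, Mar 29, Apr 1, skipping weekends and the listed holiday on Mar 13) brings us to Monday, April 1, 2030, which is the last day of the standstill period.
The date disbursement becomes effective: April 1, 2030 + 90 days = June 30, 2030. That falls on a Sunday, so it rolls to the next business day, Monday, July 1, 2030.

July 1, 2030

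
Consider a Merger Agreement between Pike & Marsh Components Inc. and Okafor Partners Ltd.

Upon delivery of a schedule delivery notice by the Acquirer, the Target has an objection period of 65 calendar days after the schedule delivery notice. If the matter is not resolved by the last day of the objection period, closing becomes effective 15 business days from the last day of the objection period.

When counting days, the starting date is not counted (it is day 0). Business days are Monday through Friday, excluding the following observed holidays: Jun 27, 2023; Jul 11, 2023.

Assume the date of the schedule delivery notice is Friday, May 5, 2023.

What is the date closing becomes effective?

Jul 31, 2023

Adding 65 calendar days to May 5, 2023 gives Jul 9, 2023, which is the last day of the objection period.
The date closing becomes effective: 15 business days after Sunday, Jul 9, 2023, skipping weekends and the listed holiday on Jul 11 — Jul 10, Jul 12, Jul 13, Jul 14, …, Jul 27, Jul 28, Jul 31 — lands on Monday, Jul 31, 2023.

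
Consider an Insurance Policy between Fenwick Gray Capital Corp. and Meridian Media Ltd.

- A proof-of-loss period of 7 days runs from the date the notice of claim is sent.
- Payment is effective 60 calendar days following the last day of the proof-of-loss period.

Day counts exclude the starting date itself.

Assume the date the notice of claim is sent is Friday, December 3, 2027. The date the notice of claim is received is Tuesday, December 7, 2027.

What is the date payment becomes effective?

The last day of the proof-of-loss period: 7 calendar days after December 3, 2027 is December 10, 2027.
Adding 60 calendar days to December 10, 2027 gives February 8, 2028, which is the date payment becomes effective.

February 8, 2028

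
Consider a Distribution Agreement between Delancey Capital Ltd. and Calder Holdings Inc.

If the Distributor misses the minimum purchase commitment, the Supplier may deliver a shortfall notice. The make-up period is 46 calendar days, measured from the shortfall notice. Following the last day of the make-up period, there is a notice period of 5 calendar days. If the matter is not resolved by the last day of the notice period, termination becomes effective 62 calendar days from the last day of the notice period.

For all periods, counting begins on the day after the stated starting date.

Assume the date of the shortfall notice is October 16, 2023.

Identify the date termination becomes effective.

February 6, 2024

The last day of the make-up period: October 16, 2023 + 46 days = December 1, 2023.
The last day of the notice period: 5 calendar days after December 1, 2023 is December 6, 2023.
The date termination becomes effective: December 6, 2023 + 62 days = February 6, 2024.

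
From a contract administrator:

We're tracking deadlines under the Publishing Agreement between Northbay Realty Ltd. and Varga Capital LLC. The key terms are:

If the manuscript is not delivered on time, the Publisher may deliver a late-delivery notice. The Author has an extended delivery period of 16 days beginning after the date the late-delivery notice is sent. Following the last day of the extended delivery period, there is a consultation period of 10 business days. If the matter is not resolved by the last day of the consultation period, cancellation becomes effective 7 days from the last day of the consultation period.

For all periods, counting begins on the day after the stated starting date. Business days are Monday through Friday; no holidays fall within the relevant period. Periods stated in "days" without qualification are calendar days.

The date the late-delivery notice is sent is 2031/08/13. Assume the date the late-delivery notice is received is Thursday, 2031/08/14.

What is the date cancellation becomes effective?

The last day of the extended delivery period: 2031/08/13 + 16 days = 2031/08/29.
The last day of the consultation period: counting 10 business days from Friday, 2031/08/29 (Sep 1, Sep 2, Sep 3, Sep 4, Sep 5, Sep 8, Sep 9, Sep 10, Sep 11, Sep 12, skipping weekends) reaches Friday, 2031/09/12.
The date cancellation becomes effective: 7 calendar days after 2031/09/12 is 2031/09/19.

2031/09/19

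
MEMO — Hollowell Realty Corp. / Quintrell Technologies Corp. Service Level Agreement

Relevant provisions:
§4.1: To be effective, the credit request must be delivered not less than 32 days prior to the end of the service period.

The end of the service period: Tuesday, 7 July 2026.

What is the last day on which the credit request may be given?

Counting back 32 calendar days from 7 July 2026 gives 5 June 2026.

5 June 2026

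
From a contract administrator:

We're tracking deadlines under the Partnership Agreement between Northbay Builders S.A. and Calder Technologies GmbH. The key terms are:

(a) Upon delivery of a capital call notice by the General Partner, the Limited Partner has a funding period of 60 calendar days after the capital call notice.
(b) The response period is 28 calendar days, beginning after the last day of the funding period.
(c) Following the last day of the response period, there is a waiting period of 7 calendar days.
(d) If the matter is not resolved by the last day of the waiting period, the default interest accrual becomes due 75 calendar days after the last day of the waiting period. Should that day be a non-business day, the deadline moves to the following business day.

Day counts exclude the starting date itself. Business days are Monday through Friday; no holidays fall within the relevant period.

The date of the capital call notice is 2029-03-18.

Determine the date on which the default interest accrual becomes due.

The last day of the funding period: 60 calendar days after 2029-03-18 is 2029-05-17.
The last day of the response period: 2029-05-17 + 28 days = 2029-06-14.
Adding 7 calendar days to 2029-06-14 gives 2029-06-21, which is the last day of the waiting period.
Adding 75 calendar days to 2029-06-21 gives 2029-09-04, which is the date on which the default interest accrual becomes due. 2029-09-04 is a Tuesday, so no roll-forward applies.

2029-09-04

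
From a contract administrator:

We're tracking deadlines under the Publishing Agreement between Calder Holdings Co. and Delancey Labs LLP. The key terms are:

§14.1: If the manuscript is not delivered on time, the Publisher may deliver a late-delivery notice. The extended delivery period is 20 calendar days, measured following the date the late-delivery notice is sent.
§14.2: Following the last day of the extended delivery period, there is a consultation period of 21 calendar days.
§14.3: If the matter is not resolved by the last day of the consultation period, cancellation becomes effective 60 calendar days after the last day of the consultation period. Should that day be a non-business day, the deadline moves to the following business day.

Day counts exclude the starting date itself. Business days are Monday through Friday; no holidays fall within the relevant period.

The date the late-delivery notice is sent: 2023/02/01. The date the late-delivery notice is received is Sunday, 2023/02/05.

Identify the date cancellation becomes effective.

The last day of the extended delivery period: 2023/02/01 + 20 days = 2023/02/21.
The last day of the consultation period: 2023/02/21 + 21 days = 2023/03/14.
Adding 60 calendar days to 2023/03/14 gives 2023/05/13, which is the date cancellation becomes effective. That falls on a Saturday, so it rolls to the next business day, Monday, 2023/05/15.

2023/05/15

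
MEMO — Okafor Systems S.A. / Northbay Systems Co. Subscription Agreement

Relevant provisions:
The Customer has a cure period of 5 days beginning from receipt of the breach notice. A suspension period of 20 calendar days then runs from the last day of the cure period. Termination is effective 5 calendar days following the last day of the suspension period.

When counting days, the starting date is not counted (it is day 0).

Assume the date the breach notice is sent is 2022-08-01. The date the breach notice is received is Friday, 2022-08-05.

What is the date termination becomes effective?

2022-09-04

Adding 5 calendar days to 2022-08-05 gives 2022-08-10, which is the last day of the cure period.
The last day of the suspension period: 2022-08-10 + 20 days = 2022-08-30.
The date termination becomes effective: 5 calendar days after 2022-08-30 is 2022-09-04.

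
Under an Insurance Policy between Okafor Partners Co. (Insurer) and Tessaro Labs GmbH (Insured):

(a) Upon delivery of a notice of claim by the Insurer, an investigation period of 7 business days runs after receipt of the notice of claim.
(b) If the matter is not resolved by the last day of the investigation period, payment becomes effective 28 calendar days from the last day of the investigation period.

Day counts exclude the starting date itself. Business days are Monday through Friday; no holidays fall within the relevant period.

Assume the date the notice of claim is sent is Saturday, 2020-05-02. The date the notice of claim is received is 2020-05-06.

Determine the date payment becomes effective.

2020-06-12

From Wednesday, 2020-05-06, 7 business days (May 7, May 8, May 11, May 12, May 13, May 14, May 15, skipping weekends) brings us to Friday, 2020-05-15, which is the last day of the investigation period.
Adding 28 calendar days to 2020-05-15 gives 2020-06-12, which is the date payment becomes effective.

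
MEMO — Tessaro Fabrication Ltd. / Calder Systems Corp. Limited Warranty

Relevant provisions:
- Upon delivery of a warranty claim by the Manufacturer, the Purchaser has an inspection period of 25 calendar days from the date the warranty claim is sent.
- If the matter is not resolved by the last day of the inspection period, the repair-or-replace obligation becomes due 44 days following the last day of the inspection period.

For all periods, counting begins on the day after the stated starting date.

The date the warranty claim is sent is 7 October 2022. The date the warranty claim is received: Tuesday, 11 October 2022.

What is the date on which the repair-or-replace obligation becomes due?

15 December 2022

The last day of the inspection period: 7 October 2022 + 25 days = 1 November 2022.
The date on which the repair-or-replace obligation becomes due: 44 calendar days after 1 November 2022 is 15 December 2022.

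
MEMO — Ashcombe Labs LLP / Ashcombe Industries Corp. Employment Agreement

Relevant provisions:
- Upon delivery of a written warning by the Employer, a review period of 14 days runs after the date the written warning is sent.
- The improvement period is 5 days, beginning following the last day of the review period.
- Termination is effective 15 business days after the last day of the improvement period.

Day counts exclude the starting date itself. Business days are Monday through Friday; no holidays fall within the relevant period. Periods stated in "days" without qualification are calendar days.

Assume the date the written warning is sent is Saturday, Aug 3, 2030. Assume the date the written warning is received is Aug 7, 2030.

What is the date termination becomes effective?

Sep 12, 2030

The last day of the review period: Aug 3, 2030 + 14 days = Aug 17, 2030.
The last day of the improvement period: 5 calendar days after Aug 17, 2030 is Aug 22, 2030.
From Thursday, Aug 22, 2030, 15 business days (Aug 23, Aug 26, Aug 27, Aug 28, …, Sep 10, Sep 11, Sep 12, skipping weekends) brings us to Thursday, Sep 12, 2030, which is the date termination becomes effective.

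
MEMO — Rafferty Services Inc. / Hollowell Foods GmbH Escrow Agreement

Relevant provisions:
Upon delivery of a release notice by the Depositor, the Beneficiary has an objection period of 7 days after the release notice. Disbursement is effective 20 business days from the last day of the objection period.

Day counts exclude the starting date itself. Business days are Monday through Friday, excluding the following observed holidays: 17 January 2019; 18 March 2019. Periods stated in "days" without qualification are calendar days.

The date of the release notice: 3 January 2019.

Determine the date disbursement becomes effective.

The last day of the objection period: 3 January 2019 + 7 days = 10 January 2019.
From Thursday, 10 January 2019, 20 business days (Jan 11, Jan 14, Jan 15, Jan 16, …, Feb 6, Feb 7, Feb 8, skipping weekends and the listed holiday on Jan 17) brings us to Friday, 8 February 2019, which is the date disbursement becomes effective.

8 February 2019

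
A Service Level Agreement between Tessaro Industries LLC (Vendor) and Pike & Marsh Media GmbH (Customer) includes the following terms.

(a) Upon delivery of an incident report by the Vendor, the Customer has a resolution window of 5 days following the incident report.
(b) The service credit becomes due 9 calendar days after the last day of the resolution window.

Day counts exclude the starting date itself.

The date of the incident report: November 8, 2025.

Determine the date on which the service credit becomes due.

The last day of the resolution window: November 8, 2025 + 5 days = November 13, 2025.
The date on which the service credit becomes due: 9 calendar days after November 13, 2025 is November 22, 2025.

November 22, 2025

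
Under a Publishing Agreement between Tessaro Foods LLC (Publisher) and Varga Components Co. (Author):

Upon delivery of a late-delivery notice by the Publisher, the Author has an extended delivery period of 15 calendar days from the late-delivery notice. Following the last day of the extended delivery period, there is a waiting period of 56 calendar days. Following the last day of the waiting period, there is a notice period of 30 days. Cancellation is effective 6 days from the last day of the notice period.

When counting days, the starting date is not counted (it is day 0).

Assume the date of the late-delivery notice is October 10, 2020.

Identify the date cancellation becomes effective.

Adding 15 calendar days to October 10, 2020 gives October 25, 2020, which is the last day of the extended delivery period.
The last day of the waiting period: 56 calendar days after October 25, 2020 is December 20, 2020.
The last day of the notice period: December 20, 2020 + 30 days = January 19, 2021.
Adding 6 calendar days to January 19, 2021 gives January 25, 2021, which is the date cancellation becomes effective.

January 25, 2021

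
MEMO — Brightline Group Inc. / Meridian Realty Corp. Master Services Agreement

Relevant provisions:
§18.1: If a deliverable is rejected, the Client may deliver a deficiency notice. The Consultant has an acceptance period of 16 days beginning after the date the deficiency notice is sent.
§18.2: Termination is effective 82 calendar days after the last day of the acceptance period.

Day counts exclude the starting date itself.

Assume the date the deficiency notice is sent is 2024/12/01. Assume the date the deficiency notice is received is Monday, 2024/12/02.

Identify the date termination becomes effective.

2025/03/09

The last day of the acceptance period: 2024/12/01 + 16 days = 2024/12/17.
Adding 82 calendar days to 2024/12/17 gives 2025/03/09, which is the date termination becomes effective.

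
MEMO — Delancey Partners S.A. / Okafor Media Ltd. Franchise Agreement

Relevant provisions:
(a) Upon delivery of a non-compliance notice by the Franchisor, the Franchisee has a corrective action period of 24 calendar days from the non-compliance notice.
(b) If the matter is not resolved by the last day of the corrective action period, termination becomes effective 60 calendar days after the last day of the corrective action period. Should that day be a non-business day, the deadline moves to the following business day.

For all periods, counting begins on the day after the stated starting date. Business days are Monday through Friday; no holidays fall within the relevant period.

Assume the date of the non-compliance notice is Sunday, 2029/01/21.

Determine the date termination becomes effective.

2029/04/16

The last day of the corrective action period: 2029/01/21 + 24 days = 2029/02/14.
Adding 60 calendar days to 2029/02/14 gives 2029/04/15, which is the date termination becomes effective. That falls on a Sunday, so it rolls to the next business day, Monday, 2029/04/16.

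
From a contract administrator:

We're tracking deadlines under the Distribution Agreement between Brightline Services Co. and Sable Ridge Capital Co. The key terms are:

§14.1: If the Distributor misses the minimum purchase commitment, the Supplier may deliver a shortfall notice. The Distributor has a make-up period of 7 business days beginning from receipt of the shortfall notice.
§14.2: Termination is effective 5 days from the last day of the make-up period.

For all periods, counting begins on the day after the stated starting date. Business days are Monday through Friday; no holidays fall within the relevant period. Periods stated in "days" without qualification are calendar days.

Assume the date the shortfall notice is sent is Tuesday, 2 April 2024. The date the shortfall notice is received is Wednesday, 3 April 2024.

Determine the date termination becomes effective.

The last day of the make-up period: counting 7 business days from Wednesday, 3 April 2024 (Apr 4, Apr 5, Apr 8, Apr 9, Apr 10, Apr 11, Apr 12, skipping weekends) reaches Friday, 12 April 2024.
Adding 5 calendar days to 12 April 2024 gives 17 April 2024, which is the date termination becomes effective.

17 April 2024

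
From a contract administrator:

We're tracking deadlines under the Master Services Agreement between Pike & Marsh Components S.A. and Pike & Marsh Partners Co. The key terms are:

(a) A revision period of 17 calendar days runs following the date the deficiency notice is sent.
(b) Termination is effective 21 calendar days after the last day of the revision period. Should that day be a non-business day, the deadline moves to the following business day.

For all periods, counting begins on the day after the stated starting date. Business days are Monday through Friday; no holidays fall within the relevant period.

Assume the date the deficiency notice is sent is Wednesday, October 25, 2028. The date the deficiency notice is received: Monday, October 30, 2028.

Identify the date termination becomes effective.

The last day of the revision period: October 25, 2028 + 17 days = November 11, 2028.
Adding 21 calendar days to November 11, 2028 gives December 2, 2028, which is the date termination becomes effective. That falls on a Saturday, so it rolls to the next business day, Monday, December 4, 2028.

December 4, 2028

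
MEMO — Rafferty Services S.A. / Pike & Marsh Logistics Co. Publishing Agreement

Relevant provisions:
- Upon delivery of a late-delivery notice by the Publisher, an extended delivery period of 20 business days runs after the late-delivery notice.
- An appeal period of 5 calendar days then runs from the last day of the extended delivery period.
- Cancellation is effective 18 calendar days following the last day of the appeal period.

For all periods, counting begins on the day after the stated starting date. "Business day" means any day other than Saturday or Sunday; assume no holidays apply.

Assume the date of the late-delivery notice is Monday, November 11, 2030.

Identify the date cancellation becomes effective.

From Monday, November 11, 2030, 20 business days (Nov 12, Nov 13, Nov 14, Nov 15, …, Dec 5, Dec 6, Dec 9, skipping weekends) brings us to Monday, December 9, 2030, which is the last day of the extended delivery period.
The last day of the appeal period: December 9, 2030 + 5 days = December 14, 2030.
The date cancellation becomes effective: December 14, 2030 + 18 days = January 1, 2031.

January 1, 2031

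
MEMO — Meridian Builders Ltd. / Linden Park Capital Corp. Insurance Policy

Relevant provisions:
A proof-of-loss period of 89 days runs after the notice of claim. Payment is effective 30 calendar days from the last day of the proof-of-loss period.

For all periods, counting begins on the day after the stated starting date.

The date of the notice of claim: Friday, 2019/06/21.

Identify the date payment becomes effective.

The last day of the proof-of-loss period: 2019/06/21 + 89 days = 2019/09/18.
The date payment becomes effective: 30 calendar days after 2019/09/18 is 2019/10/18.

2019/10/18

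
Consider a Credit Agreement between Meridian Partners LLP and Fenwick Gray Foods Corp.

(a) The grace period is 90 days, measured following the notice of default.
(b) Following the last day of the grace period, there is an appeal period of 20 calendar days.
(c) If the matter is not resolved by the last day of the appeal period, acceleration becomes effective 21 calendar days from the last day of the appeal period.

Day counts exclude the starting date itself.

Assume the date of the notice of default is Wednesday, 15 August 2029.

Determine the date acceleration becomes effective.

Adding 90 calendar days to 15 August 2029 gives 13 November 2029, which is the last day of the grace period.
The last day of the appeal period: 13 November 2029 + 20 days = 3 December 2029.
The date acceleration becomes effective: 3 December 2029 + 21 days = 24 December 2029.

24 December 2029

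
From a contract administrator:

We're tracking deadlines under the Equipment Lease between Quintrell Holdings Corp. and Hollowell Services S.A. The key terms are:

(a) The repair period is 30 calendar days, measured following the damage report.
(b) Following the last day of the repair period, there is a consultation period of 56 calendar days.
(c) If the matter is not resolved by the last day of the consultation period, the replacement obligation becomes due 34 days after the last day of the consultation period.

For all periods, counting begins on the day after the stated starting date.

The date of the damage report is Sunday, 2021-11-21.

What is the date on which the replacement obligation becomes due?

2022-03-21

The last day of the repair period: 2021-11-21 + 30 days = 2021-12-21.
Adding 56 calendar days to 2021-12-21 gives 2022-02-15, which is the last day of the consultation period.
The date on which the replacement obligation becomes due: 2022-02-15 + 34 days = 2022-03-21.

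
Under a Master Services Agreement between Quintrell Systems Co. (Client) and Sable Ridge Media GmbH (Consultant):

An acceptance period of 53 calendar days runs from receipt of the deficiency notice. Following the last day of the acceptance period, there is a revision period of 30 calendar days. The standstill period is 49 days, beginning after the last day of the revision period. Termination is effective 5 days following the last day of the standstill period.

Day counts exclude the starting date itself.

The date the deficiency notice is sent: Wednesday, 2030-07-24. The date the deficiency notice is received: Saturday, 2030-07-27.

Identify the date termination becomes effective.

2030-12-11

Adding 53 calendar days to 2030-07-27 gives 2030-09-18, which is the last day of the acceptance period.
The last day of the revision period: 2030-09-18 + 30 days = 2030-10-18.
The last day of the standstill period: 49 calendar days after 2030-10-18 is 2030-12-06.
The date termination becomes effective: 2030-12-06 + 5 days = 2030-12-11.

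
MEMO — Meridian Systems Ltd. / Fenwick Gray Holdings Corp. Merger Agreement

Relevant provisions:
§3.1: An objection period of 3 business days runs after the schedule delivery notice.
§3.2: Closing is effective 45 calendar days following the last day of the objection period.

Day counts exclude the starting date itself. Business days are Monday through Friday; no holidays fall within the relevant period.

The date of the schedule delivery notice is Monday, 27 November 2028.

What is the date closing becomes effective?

14 January 2029

The last day of the objection period: 3 business days after Monday, 27 November 2028, skipping weekends — Nov 28, Nov 29, Nov 30 — lands on Thursday, 30 November 2028.
Adding 45 calendar days to 30 November 2028 gives 14 January 2029, which is the date closing becomes effective.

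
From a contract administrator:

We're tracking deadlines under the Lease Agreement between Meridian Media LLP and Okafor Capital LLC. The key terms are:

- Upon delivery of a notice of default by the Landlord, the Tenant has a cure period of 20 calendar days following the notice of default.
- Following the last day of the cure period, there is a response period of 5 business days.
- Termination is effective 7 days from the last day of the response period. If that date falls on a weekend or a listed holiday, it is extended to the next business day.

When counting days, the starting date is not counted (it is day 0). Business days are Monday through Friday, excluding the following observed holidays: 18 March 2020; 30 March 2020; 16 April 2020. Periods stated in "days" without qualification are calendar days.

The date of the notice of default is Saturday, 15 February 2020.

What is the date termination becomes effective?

20 March 2020

The last day of the cure period: 20 calendar days after 15 February 2020 is 6 March 2020.
From Friday, 6 March 2020, 5 business days (Mar 9, Mar 10, Mar 11, Mar 12, Mar 13, skipping weekends) brings us to Friday, 13 March 2020, which is the last day of the response period.
Adding 7 calendar days to 13 March 2020 gives 20 March 2020, which is the date termination becomes effective. 20 March 2020 is a Friday and is not a listed holiday, so no roll-forward applies.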